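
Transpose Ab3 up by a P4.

Db4

Counting four letter names up from A lands on D.
A perfect fourth is 5 semitones; 5 semitones up from Ab3 gives Db4.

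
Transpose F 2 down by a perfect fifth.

B flat 1

Counting five letter names down from F lands on B.
Moving 7 semitones down from F2 (the size of a perfect fifth) reaches Bb1.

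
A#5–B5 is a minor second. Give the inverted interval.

Interval numbers invert to sum to nine: 2 + 7 = 9, so a second inverts to a seventh.
And minor becomes major under inversion, so we get a major seventh.

M7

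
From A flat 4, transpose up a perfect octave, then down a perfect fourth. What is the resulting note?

E flat 5

Ab4 up a perfect octave → Ab5 (12 semitones).
Down a perfect fourth from Ab5: Eb5 (5 semitones down).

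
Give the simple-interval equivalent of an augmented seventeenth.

augmented 3rd

Subtracting seven from the interval number removes an octave: 17 − 14 = 3.
So an augmented seventeenth is 2 octaves plus an augmented third. The quality is unchanged.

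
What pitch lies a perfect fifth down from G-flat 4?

Five letter names down from G: C.
A perfect fifth spans 7 semitones, so from Gb4 the target pitch is Cb4.

C-flat 4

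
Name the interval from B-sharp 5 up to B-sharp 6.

perfect octave

B to B is the same letter name, plus an octave: an octave.
The perfect octave spans 12 semitones, and B#5 to B#6 is exactly 12 semitones — so this is a perfect octave.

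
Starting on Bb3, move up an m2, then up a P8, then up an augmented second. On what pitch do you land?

Bb3 up a minor second → Cb4 (1 semitone).
Up a perfect octave from Cb4: Cb5 (12 semitones up).
Up an augmented second from Cb5: D5 (3 semitones up).

D5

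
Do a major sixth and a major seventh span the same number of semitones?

No

A major sixth spans 9 semitones; a major seventh spans 11 semitones. They differ by 2.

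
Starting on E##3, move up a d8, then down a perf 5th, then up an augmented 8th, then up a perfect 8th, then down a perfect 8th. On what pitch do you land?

E##3 up a diminished octave → E#4 (11 semitones).
E#4 down a perfect fifth → A#3 (7 semitones).
Up an augmented octave from A#3: A##4 (13 semitones up).
Up a perfect octave from A##4: A##5 (12 semitones up).
A perfect octave down from A##5 is A##4.

A##4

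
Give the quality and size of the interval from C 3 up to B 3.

M7

C to B spans seven letter names (C-D-E-F-G-A-B), so the interval is some kind of seventh.
The major seventh spans 11 semitones, and C3 to B3 is exactly 11 semitones — so this is a major seventh.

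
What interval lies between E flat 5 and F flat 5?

minor second

E to F spans two letter names (E-F): a second.
A major second would be 2 semitones, but Eb5 to Fb5 is 1 — one semitone narrower, making it a minor second.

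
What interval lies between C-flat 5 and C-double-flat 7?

C to C is the same letter name, plus 2 octaves, so the interval is some kind of fifteenth.
A perfect fifteenth would be 24 semitones; Cb5 to Cbb7 is 23, one semitone narrower, so the interval is diminished.
(Equivalently, a compound diminished octave: a diminished octave plus an octave.)

diminished fifteenth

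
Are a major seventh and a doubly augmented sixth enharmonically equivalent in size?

A major seventh = 11 semitones = a doubly augmented sixth; enharmonically equal.

Yes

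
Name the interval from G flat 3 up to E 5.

G to E spans six letter names (G-A-B-C-D-E), plus an octave, so the interval is some kind of thirteenth.
Gb3 to E5 spans 22 semitones — one semitone wider than the major thirteenth (21) — giving an augmented thirteenth.
(Equivalently, a compound augmented sixth: an augmented sixth plus an octave.)

A13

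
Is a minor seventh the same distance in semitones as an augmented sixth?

Yes

A minor seventh spans 10 semitones, and an augmented sixth also spans 10 semitones — they're enharmonic.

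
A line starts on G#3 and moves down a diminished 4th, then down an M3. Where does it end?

B#2

A diminished fourth down from G#3 is D##3.
D##3 down a major third → B#2 (4 semitones).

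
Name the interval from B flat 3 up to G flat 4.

B to G spans six letter names (B-C-D-E-F-G): a sixth.
At 8 semitones, Bb3→Gb4 falls one short of a major sixth: minor.

minor sixth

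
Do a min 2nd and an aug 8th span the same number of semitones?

No

A minor second is 1 semitone but an augmented octave is 13 semitones — different sizes.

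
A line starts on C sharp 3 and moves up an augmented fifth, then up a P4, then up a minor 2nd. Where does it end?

D sharp 4

C#3 up an augmented fifth → G##3 (8 semitones).
A perfect fourth up from G##3 is C##4.
Up a minor second from C##4: D#4 (1 semitone up).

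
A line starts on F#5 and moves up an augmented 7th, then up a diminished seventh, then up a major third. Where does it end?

F#5 up an augmented seventh → E##6 (12 semitones).
A diminished seventh up from E##6 is D#7.
A major third up from D#7 is F##7.

F##7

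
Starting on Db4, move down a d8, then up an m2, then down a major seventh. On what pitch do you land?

A diminished octave down from Db4 is D3.
D3 up a minor second → Eb3 (1 semitone).
A major seventh down from Eb3 is Fb2.

Fb2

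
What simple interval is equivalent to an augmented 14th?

A7

Take out an octave (7 from the number): 14 − 7 = 7.
Quality carries through unchanged, so the simple form is an augmented seventh.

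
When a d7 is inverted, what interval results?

Interval numbers invert to sum to nine: 7 + 2 = 9, so a seventh inverts to a second.
And diminished becomes augmented under inversion, so we get an augmented second.

augmented second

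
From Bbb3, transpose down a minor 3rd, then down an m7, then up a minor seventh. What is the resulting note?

Gb3

Down a minor third from Bbb3: Gb3 (3 semitones down).
Gb3 down a minor seventh → Ab2 (10 semitones).
Ab2 up a minor seventh → Gb3 (10 semitones).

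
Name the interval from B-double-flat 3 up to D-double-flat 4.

minor third

B to D spans three letter names (B-C-D): a third.
A major third would be 4 semitones, but Bbb3 to Dbb4 is 3 — one semitone narrower, making it a minor third.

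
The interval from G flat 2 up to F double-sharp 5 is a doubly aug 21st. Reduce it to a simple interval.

Each octave removed subtracts seven from the number: 21 − 14 = 7.
So a doubly augmented twenty-first is 2 octaves plus a doubly augmented seventh. The quality is unchanged.

doubly augmented 7th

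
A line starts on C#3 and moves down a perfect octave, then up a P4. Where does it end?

F#2

A perfect octave down from C#3 is C#2.
A perfect fourth up from C#2 is F#2.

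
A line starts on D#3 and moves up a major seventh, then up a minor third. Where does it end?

Up a major seventh from D#3: C##4 (11 semitones up).
A minor third up from C##4 is E#4.

E#4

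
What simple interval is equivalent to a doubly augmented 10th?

Each octave removed subtracts seven from the number: 10 − 7 = 3.
So a doubly augmented tenth is an octave plus a doubly augmented third. The quality is unchanged.

doubly augmented third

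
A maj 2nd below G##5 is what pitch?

F##5

Counting two letter names down from G lands on F.
A major second is 2 semitones; 2 semitones down from G##5 gives F##5.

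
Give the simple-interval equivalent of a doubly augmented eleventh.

doubly augmented 4th

Subtracting seven from the interval number removes an octave: 11 − 7 = 4.
That makes a doubly augmented eleventh a compound doubly augmented fourth — an octave plus a doubly augmented fourth.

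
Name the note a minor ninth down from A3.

G#2

Two letters down from A (plus an octave) reaches G.
Moving 13 semitones down from A3 (the size of a minor ninth) reaches G#2.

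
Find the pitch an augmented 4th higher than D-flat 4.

Four letter names up from D: G.
An augmented fourth is 6 semitones; 6 semitones up from Db4 gives G4.

G 4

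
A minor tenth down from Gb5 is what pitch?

Eb4

Counting three letter names plus an octave down from G lands on E.
A minor tenth spans 15 semitones, so from Gb5 the target pitch is Eb4.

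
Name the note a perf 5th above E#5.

Five letter names up from E: B.
Moving 7 semitones up from E#5 (the size of a perfect fifth) reaches B#5.

B#5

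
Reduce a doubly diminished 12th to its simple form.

dd5

Each octave removed subtracts seven from the number: 12 − 7 = 5.
That makes a doubly diminished twelfth a compound doubly diminished fifth — an octave plus a doubly diminished fifth.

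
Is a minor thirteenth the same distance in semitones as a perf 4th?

No

A minor thirteenth spans 20 semitones; a perfect fourth spans 5 semitones. They differ by 15.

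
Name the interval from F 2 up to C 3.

perfect 5th

F to C spans five letter names (F-G-A-B-C): a fifth.
Counting semitones, F2→C3 is 7, which is the perfect fifth.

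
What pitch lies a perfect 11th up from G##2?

Counting four letter names plus an octave up from G lands on C.
A perfect eleventh spans 17 semitones, so from G##2 the target pitch is C##4.

C##4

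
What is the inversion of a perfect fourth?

P5

Inverted interval numbers add to nine, so a fourth pairs with a fifth (4 + 5 = 9).
Quality inverts too: perfect stays perfect. That makes the inversion a perfect fifth.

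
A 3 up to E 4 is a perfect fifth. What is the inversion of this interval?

Interval numbers invert to sum to nine: 5 + 4 = 9, so a fifth inverts to a fourth.
And perfect stays perfect under inversion, so we get a perfect fourth.

perfect 4th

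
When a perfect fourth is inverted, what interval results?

Inverted interval numbers add to nine, so a fourth pairs with a fifth (4 + 5 = 9).
The quality also flips — perfect stays perfect — giving a perfect fifth.

P5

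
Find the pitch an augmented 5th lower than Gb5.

Cbb5

The fifth takes the letter from G down to C.
An augmented fifth is 8 semitones; 8 semitones down from Gb5 gives Cbb5.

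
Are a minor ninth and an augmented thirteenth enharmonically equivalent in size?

A minor ninth spans 13 semitones; an augmented thirteenth spans 22 semitones. They differ by 9.

No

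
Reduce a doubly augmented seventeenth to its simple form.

Each octave removed subtracts seven from the number: 17 − 14 = 3.
So a doubly augmented seventeenth is 2 octaves plus a doubly augmented third. The quality is unchanged.

AA3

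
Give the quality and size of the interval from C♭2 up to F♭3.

perfect eleventh

C to F spans four letter names (C-D-E-F), plus an octave: an eleventh.
The perfect eleventh spans 17 semitones, and Cb2 to Fb3 is exactly 17 semitones — so this is a perfect eleventh.
(Equivalently, a compound perfect fourth: a perfect fourth plus an octave.)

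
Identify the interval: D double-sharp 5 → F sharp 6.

diminished tenth

D to F spans three letter names (D-E-F), plus an octave: a tenth.
A major tenth would be 16 semitones; D##5 to F#6 is 14, two semitones narrower, so the interval is diminished.
(Equivalently, a compound diminished third: a diminished third plus an octave.)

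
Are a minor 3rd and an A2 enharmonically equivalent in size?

Yes

A minor third spans 3 semitones, and an augmented second also spans 3 semitones — they're enharmonic.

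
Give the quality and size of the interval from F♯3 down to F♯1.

perfect 15th

Descending from F#3 to F#1 is the same interval as ascending F#1 to F#3.
F to F is the same letter name, plus 2 octaves: a fifteenth.
Counting semitones, F#1→F#3 is 24, which is the perfect fifteenth.
(Equivalently, a compound perfect octave: a perfect octave plus an octave.)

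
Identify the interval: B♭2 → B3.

A8

B to B is the same letter name, plus an octave — that makes it an octave of some quality.
A perfect octave would be 12 semitones; Bb2 to B3 is 13, one semitone wider, so the interval is augmented.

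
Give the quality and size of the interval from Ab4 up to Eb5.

perfect fifth

A to E spans five letter names (A-B-C-D-E) — that makes it a fifth of some quality.
Counting semitones, Ab4→Eb5 is 7, which is the perfect fifth.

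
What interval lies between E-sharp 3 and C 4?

diminished 6th

E to C spans six letter names (E-F-G-A-B-C), so the interval is some kind of sixth.
The major sixth is 9 semitones; here we have 7, two semitones narrower: diminished.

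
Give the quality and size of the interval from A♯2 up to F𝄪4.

major thirteenth

A to F spans six letter names (A-B-C-D-E-F), plus an octave — that makes it a thirteenth of some quality.
A#2 to F##4 is 21 semitones, matching the major thirteenth exactly, so the quality is major.
(Equivalently, a compound major sixth: a major sixth plus an octave.)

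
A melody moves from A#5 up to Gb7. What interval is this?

doubly diminished fourteenth

A to G spans seven letter names (A-B-C-D-E-F-G), plus an octave, so the interval is some kind of fourteenth.
The major fourteenth is 23 semitones; here we have 20, three semitones narrower: doubly diminished.
(Equivalently, a compound doubly diminished seventh: a doubly diminished seventh plus an octave.)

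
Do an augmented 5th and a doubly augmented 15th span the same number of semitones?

No

An augmented fifth spans 8 semitones; a doubly augmented fifteenth spans 26 semitones. They differ by 18.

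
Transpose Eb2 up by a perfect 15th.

A fifteenth keeps the letter name E, two octaves up from E.
Moving 24 semitones up from Eb2 (the size of a perfect fifteenth) reaches Eb4.

Eb4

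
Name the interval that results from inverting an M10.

First reduce the compound major tenth to its simple form, a major third.
The rule of nine gives the new number: 9 − 3 = 6, so a third becomes a sixth.
The quality also flips — major becomes minor — giving a minor sixth.

minor sixth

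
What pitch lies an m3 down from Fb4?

Db4

Three letter names down from F: D.
Moving 3 semitones down from Fb4 (the size of a minor third) reaches Db4.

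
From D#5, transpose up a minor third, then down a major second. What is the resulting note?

E5

D#5 up a minor third → F#5 (3 semitones).
Down a major second from F#5: E5 (2 semitones down).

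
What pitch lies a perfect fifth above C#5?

The fifth takes the letter from C up to G.
A perfect fifth spans 7 semitones, so from C#5 the target pitch is G#5.

G#5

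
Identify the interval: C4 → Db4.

C to D spans two letter names (C-D), so the interval is some kind of second.
A major second would be 2 semitones, but C4 to Db4 is 1 — one semitone narrower, making it a minor second.

m2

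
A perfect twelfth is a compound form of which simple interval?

perfect fifth

Take out an octave (7 from the number): 12 − 7 = 5.
Quality carries through unchanged, so the simple form is a perfect fifth.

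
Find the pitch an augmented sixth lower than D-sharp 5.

F 4

The sixth takes the letter from D down to F.
An augmented sixth spans 10 semitones, so from D#5 the target pitch is F4.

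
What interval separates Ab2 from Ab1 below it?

perfect octave

Descending from Ab2 to Ab1 is the same interval as ascending Ab1 to Ab2.
A to A is the same letter name, plus an octave: an octave.
Ab1 to Ab2 is 12 semitones, matching the perfect octave exactly, so the quality is perfect.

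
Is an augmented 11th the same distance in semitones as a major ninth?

No

18 semitones (augmented eleventh) vs 14 semitones (major ninth): not equal.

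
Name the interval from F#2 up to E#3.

F to E spans seven letter names (F-G-A-B-C-D-E): a seventh.
Counting semitones, F#2→E#3 is 11, which is the major seventh.

major seventh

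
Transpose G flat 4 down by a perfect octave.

For an octave the letter name doesn't change: still G, an octave down.
Moving 12 semitones down from Gb4 (the size of a perfect octave) reaches Gb3.

G flat 3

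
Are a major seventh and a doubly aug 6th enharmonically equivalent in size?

Both span 11 semitones: a major seventh and a doubly augmented sixth are the same chromatic distance.

Yes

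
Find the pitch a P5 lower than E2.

A1

Five letter names down from E: A.
A perfect fifth is 7 semitones; 7 semitones down from E2 gives A1.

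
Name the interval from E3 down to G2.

major sixth

Descending from E3 to G2 is the same interval as ascending G2 to E3.
G to E spans six letter names (G-A-B-C-D-E) — that makes it a sixth of some quality.
G2 to E3 is 9 semitones, matching the major sixth exactly, so the quality is major.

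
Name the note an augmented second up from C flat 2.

D 2

Two letter names up from C: D.
An augmented second spans 3 semitones, so from Cb2 the target pitch is D2.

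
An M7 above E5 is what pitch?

D#6

The seventh takes the letter from E up to D.
A major seventh spans 11 semitones, so from E5 the target pitch is D#6.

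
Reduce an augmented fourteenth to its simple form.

Subtracting seven from the interval number removes an octave: 14 − 7 = 7.
That makes an augmented fourteenth a compound augmented seventh — an octave plus an augmented seventh.

augmented 7th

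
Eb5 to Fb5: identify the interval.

minor second

E to F spans two letter names (E-F) — that makes it a second of some quality.
A major second would be 2 semitones, but Eb5 to Fb5 is 1 — one semitone narrower, making it a minor second.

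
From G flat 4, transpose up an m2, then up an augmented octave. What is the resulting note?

Up a minor second from Gb4: Abb4 (1 semitone up).
An augmented octave up from Abb4 is Ab5.

A flat 5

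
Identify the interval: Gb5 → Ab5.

G to A spans two letter names (G-A) — that makes it a second of some quality.
The major second spans 2 semitones, and Gb5 to Ab5 is exactly 2 semitones — so this is a major second.

major second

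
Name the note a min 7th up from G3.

Seven letter names up from G: F.
Moving 10 semitones up from G3 (the size of a minor seventh) reaches F4.

F4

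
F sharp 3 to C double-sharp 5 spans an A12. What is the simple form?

A5

Each octave removed subtracts seven from the number: 12 − 7 = 5.
That makes an augmented twelfth a compound augmented fifth — an octave plus an augmented fifth.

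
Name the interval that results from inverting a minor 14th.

First reduce the compound minor fourteenth to its simple form, a minor seventh.
The rule of nine gives the new number: 9 − 7 = 2, so a seventh becomes a second.
The quality also flips — minor becomes major — giving a major second.

major second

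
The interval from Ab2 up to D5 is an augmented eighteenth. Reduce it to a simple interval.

Subtracting seven from the interval number removes an octave: 18 − 14 = 4.
Quality carries through unchanged, so the simple form is an augmented fourth.

augmented fourth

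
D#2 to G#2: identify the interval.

D to G spans four letter names (D-E-F-G) — that makes it a fourth of some quality.
Counting semitones, D#2→G#2 is 5, which is the perfect fourth.

perfect fourth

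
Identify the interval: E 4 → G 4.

E to G spans three letter names (E-F-G), so the interval is some kind of third.
At 3 semitones, E4→G4 falls one short of a major third: minor.

minor third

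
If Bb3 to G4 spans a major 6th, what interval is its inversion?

minor third

Interval numbers invert to sum to nine: 6 + 3 = 9, so a sixth inverts to a third.
Quality inverts too: major becomes minor. That makes the inversion a minor third.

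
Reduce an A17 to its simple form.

augmented third

Take out 2 octaves (14 from the number): 17 − 14 = 3.
That makes an augmented seventeenth a compound augmented third — 2 octaves plus an augmented third.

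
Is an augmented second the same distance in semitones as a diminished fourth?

No

An augmented second spans 3 semitones; a diminished fourth spans 4 semitones. They differ by 1.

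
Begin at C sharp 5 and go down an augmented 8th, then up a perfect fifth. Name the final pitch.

An augmented octave down from C#5 is C4.
Up a perfect fifth from C4: G4 (7 semitones up).

G 4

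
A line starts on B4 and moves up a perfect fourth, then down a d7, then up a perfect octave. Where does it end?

Up a perfect fourth from B4: E5 (5 semitones up).
A diminished seventh down from E5 is F##4.
Up a perfect octave from F##4: F##5 (12 semitones up).

F##5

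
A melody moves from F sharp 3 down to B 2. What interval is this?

perfect 5th

Descending from F#3 to B2 is the same interval as ascending B2 to F#3.
B to F spans five letter names (B-C-D-E-F): a fifth.
Counting semitones, B2→F#3 is 7, which is the perfect fifth.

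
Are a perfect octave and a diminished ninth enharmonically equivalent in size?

A perfect octave = 12 semitones = a diminished ninth; enharmonically equal.

Yes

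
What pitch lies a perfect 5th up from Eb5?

The fifth takes the letter from E up to B.
A perfect fifth is 7 semitones; 7 semitones up from Eb5 gives Bb5.

Bb5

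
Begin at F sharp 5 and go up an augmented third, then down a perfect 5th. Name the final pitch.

Up an augmented third from F#5: A##5 (5 semitones up).
A perfect fifth down from A##5 is D##5.

D double-sharp 5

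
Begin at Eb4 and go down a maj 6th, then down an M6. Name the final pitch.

Eb4 down a major sixth → Gb3 (9 semitones).
Gb3 down a major sixth → Bbb2 (9 semitones).

Bbb2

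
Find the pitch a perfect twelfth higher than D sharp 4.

The twelfth's letter: D up five letter names plus an octave → A.
Moving 19 semitones up from D#4 (the size of a perfect twelfth) reaches A#5.

A sharp 5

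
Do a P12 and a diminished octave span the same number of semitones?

No

A perfect twelfth spans 19 semitones; a diminished octave spans 11 semitones. They differ by 8.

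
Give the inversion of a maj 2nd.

Inverted interval numbers add to nine, so a second pairs with a seventh (2 + 7 = 9).
The quality also flips — major becomes minor — giving a minor seventh.

minor seventh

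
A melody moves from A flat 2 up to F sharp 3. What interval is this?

A to F spans six letter names (A-B-C-D-E-F) — that makes it a sixth of some quality.
Ab2 to F#3 spans 10 semitones — one semitone wider than the major sixth (9) — giving an augmented sixth.

augmented 6th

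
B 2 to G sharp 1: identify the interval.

minor 10th

Descending from B2 to G#1 is the same interval as ascending G#1 to B2.
G to B spans three letter names (G-A-B), plus an octave — that makes it a tenth of some quality.
A major tenth would be 16 semitones, but G#1 to B2 is 15 — one semitone narrower, making it a minor tenth.
(Equivalently, a compound minor third: a minor third plus an octave.)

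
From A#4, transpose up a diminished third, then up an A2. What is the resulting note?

Up a diminished third from A#4: C5 (2 semitones up).
Up an augmented second from C5: D#5 (3 semitones up).

D#5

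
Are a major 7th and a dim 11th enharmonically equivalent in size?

A major seventh spans 11 semitones; a diminished eleventh spans 16 semitones. They differ by 5.

No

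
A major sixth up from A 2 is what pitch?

F-sharp 3

Six letter names up from A: F.
A major sixth is 9 semitones; 9 semitones up from A2 gives F#3.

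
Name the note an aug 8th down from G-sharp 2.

An octave keeps the letter name G, an octave down from G.
Moving 13 semitones down from G#2 (the size of an augmented octave) reaches G1.

G 1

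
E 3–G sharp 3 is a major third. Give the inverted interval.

minor sixth

The rule of nine gives the new number: 9 − 3 = 6, so a third becomes a sixth.
Quality inverts too: major becomes minor. That makes the inversion a minor sixth.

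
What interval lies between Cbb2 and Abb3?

M13

C to A spans six letter names (C-D-E-F-G-A), plus an octave — that makes it a thirteenth of some quality.
The major thirteenth spans 21 semitones, and Cbb2 to Abb3 is exactly 21 semitones — so this is a major thirteenth.
(Equivalently, a compound major sixth: a major sixth plus an octave.)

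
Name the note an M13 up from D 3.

B 4

The thirteenth's letter: D up six letter names plus an octave → B.
Moving 21 semitones up from D3 (the size of a major thirteenth) reaches B4.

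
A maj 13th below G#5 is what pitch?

B3

Counting six letter names plus an octave down from G lands on B.
A major thirteenth spans 21 semitones, so from G#5 the target pitch is B3.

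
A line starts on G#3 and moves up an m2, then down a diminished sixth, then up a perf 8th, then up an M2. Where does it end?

G#3 up a minor second → A3 (1 semitone).
Down a diminished sixth from A3: C##3 (7 semitones down).
C##3 up a perfect octave → C##4 (12 semitones).
C##4 up a major second → D##4 (2 semitones).

D##4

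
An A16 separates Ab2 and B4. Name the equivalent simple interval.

Each octave removed subtracts seven from the number: 16 − 14 = 2.
So an augmented sixteenth is 2 octaves plus an augmented second. The quality is unchanged.

augmented 2nd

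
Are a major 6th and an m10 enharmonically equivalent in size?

9 semitones (major sixth) vs 15 semitones (minor tenth): not equal.

No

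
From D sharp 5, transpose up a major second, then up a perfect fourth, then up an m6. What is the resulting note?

F sharp 6

D#5 up a major second → E#5 (2 semitones).
Up a perfect fourth from E#5: A#5 (5 semitones up).
A minor sixth up from A#5 is F#6.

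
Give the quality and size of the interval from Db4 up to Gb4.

D to G spans four letter names (D-E-F-G), so the interval is some kind of fourth.
The perfect fourth spans 5 semitones, and Db4 to Gb4 is exactly 5 semitones — so this is a perfect fourth.

perfect fourth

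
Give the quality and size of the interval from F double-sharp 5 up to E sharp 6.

F to E spans seven letter names (F-G-A-B-C-D-E) — that makes it a seventh of some quality.
At 10 semitones, F##5→E#6 falls one short of a major seventh: minor.

m7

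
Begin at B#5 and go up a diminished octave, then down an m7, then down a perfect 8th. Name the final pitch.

B#5 up a diminished octave → B6 (11 semitones).
Down a minor seventh from B6: C#6 (10 semitones down).
Down a perfect octave from C#6: C#5 (12 semitones down).

C#5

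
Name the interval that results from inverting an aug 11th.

diminished fifth

First reduce the compound augmented eleventh to its simple form, an augmented fourth.
Interval numbers invert to sum to nine: 4 + 5 = 9, so a fourth inverts to a fifth.
The quality also flips — augmented becomes diminished — giving a diminished fifth.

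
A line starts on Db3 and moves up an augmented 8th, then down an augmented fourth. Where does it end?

Ab3

An augmented octave up from Db3 is D4.
D4 down an augmented fourth → Ab3 (6 semitones).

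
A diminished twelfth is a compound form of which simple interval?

diminished 5th

Take out an octave (7 from the number): 12 − 7 = 5.
Quality carries through unchanged, so the simple form is a diminished fifth.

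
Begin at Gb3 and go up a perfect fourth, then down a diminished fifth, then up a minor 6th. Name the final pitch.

Gb3 up a perfect fourth → Cb4 (5 semitones).
Cb4 down a diminished fifth → F3 (6 semitones).
Up a minor sixth from F3: Db4 (8 semitones up).

Db4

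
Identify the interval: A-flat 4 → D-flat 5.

A to D spans four letter names (A-B-C-D), so the interval is some kind of fourth.
Counting semitones, Ab4→Db5 is 5, which is the perfect fourth.

P4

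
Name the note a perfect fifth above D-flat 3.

Counting five letter names up from D lands on A.
Moving 7 semitones up from Db3 (the size of a perfect fifth) reaches Ab3.

A-flat 3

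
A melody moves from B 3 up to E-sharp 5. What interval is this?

B to E spans four letter names (B-C-D-E), plus an octave: an eleventh.
B3 to E#5 spans 18 semitones — one semitone wider than the perfect eleventh (17) — giving an augmented eleventh.
(Equivalently, a compound augmented fourth: an augmented fourth plus an octave.)

augmented eleventh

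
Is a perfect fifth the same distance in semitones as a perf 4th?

No

A perfect fifth is 7 semitones but a perfect fourth is 5 semitones — different sizes.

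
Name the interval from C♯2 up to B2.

C to B spans seven letter names (C-D-E-F-G-A-B): a seventh.
At 10 semitones, C#2→B2 falls one short of a major seventh: minor.

minor 7th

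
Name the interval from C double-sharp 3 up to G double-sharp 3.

perfect fifth

C to G spans five letter names (C-D-E-F-G), so the interval is some kind of fifth.
Counting semitones, C##3→G##3 is 7, which is the perfect fifth.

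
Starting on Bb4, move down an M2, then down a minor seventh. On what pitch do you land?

Down a major second from Bb4: Ab4 (2 semitones down).
Ab4 down a minor seventh → Bb3 (10 semitones).

Bb3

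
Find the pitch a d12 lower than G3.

C#2

Five letters down from G (plus an octave) reaches C.
A diminished twelfth spans 18 semitones, so from G3 the target pitch is C#2.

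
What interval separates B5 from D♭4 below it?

augmented 13th

Descending from B5 to Db4 is the same interval as ascending Db4 to B5.
D to B spans six letter names (D-E-F-G-A-B), plus an octave: a thirteenth.
The major thirteenth is 21 semitones; here we have 22, one semitone wider: augmented.
(Equivalently, a compound augmented sixth: an augmented sixth plus an octave.)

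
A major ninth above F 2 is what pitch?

G 3

Two letters up from F (plus an octave) reaches G.
A major ninth is 14 semitones; 14 semitones up from F2 gives G3.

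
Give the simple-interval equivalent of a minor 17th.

Take out 2 octaves (14 from the number): 17 − 14 = 3.
Quality carries through unchanged, so the simple form is a minor third.

m3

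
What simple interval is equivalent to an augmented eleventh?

augmented 4th

Subtracting seven from the interval number removes an octave: 11 − 7 = 4.
So an augmented eleventh is an octave plus an augmented fourth. The quality is unchanged.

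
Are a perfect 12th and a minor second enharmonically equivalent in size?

No

A perfect twelfth is 19 semitones but a minor second is 1 semitone — different sizes.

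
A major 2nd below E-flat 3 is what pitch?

Two letter names down from E: D.
A major second is 2 semitones; 2 semitones down from Eb3 gives Db3.

D-flat 3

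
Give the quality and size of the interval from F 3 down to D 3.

minor 3rd

Descending from F3 to D3 is the same interval as ascending D3 to F3.
D to F spans three letter names (D-E-F) — that makes it a third of some quality.
A major third would be 4 semitones, but D3 to F3 is 3 — one semitone narrower, making it a minor third.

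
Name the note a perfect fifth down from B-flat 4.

E-flat 4

The fifth takes the letter from B down to E.
Moving 7 semitones down from Bb4 (the size of a perfect fifth) reaches Eb4.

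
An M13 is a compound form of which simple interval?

major sixth

Take out an octave (7 from the number): 13 − 7 = 6.
That makes a major thirteenth a compound major sixth — an octave plus a major sixth.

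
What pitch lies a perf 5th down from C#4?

Five letter names down from C: F.
A perfect fifth spans 7 semitones, so from C#4 the target pitch is F#3.

F#3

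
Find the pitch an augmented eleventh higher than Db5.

Counting four letter names plus an octave up from D lands on G.
Moving 18 semitones up from Db5 (the size of an augmented eleventh) reaches G6.

G6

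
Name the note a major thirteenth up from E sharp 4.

C double-sharp 6

The thirteenth's letter: E up six letter names plus an octave → C.
A major thirteenth is 21 semitones; 21 semitones up from E#4 gives C##6.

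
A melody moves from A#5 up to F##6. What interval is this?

major 6th

A to F spans six letter names (A-B-C-D-E-F), so the interval is some kind of sixth.
Counting semitones, A#5→F##6 is 9, which is the major sixth.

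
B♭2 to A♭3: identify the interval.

B to A spans seven letter names (B-C-D-E-F-G-A), so the interval is some kind of seventh.
A major seventh would be 11 semitones, but Bb2 to Ab3 is 10 — one semitone narrower, making it a minor seventh.

minor seventh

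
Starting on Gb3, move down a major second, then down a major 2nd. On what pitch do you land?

A major second down from Gb3 is Fb3.
Fb3 down a major second → Ebb3 (2 semitones).

Ebb3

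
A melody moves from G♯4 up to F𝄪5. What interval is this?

G to F spans seven letter names (G-A-B-C-D-E-F) — that makes it a seventh of some quality.
Counting semitones, G#4→F##5 is 11, which is the major seventh.

major seventh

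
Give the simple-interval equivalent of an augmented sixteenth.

Subtracting seven from the interval number removes an octave: 16 − 14 = 2.
Quality carries through unchanged, so the simple form is an augmented second.

A2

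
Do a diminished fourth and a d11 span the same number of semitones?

4 semitones (diminished fourth) vs 16 semitones (diminished eleventh): not equal.

No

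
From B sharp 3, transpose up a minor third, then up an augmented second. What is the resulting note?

B#3 up a minor third → D#4 (3 semitones).
Up an augmented second from D#4: E##4 (3 semitones up).

E double-sharp 4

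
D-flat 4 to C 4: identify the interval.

minor 2nd

Descending from Db4 to C4 is the same interval as ascending C4 to Db4.
C to D spans two letter names (C-D) — that makes it a second of some quality.
C4 to Db4 is 1 semitone, a half step short of the major second (2), so this is minor.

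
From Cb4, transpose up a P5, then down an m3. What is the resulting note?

Up a perfect fifth from Cb4: Gb4 (7 semitones up).
Gb4 down a minor third → Eb4 (3 semitones).

Eb4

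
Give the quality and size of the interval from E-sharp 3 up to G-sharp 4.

E to G spans three letter names (E-F-G), plus an octave: a tenth.
A major tenth would be 16 semitones, but E#3 to G#4 is 15 — one semitone narrower, making it a minor tenth.
(Equivalently, a compound minor third: a minor third plus an octave.)

m10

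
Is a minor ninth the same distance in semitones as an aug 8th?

Yes

Both span 13 semitones: a minor ninth and an augmented octave are the same chromatic distance.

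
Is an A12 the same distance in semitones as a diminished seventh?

20 semitones (augmented twelfth) vs 9 semitones (diminished seventh): not equal.

No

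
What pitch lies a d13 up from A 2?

F flat 4

The thirteenth's letter: A up six letter names plus an octave → F.
A diminished thirteenth spans 19 semitones, so from A2 the target pitch is Fb4.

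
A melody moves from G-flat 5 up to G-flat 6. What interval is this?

perfect octave

G to G is the same letter name, plus an octave: an octave.
The perfect octave spans 12 semitones, and Gb5 to Gb6 is exactly 12 semitones — so this is a perfect octave.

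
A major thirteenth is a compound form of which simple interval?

Subtracting seven from the interval number removes an octave: 13 − 7 = 6.
Quality carries through unchanged, so the simple form is a major sixth.

major 6th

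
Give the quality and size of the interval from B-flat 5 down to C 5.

minor seventh

Descending from Bb5 to C5 is the same interval as ascending C5 to Bb5.
C to B spans seven letter names (C-D-E-F-G-A-B), so the interval is some kind of seventh.
A major seventh would be 11 semitones, but C5 to Bb5 is 10 — one semitone narrower, making it a minor seventh.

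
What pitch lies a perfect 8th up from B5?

B6

For an octave the letter name doesn't change: still B, an octave up.
A perfect octave spans 12 semitones, so from B5 the target pitch is B6.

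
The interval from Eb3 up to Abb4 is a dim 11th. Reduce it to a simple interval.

Subtracting seven from the interval number removes an octave: 11 − 7 = 4.
That makes a diminished eleventh a compound diminished fourth — an octave plus a diminished fourth.

diminished fourth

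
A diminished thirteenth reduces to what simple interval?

Subtracting seven from the interval number removes an octave: 13 − 7 = 6.
Quality carries through unchanged, so the simple form is a diminished sixth.

diminished sixth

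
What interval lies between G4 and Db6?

d12

G to D spans five letter names (G-A-B-C-D), plus an octave, so the interval is some kind of twelfth.
A perfect twelfth would be 19 semitones; G4 to Db6 is 18, one semitone narrower, so the interval is diminished.
(Equivalently, a compound diminished fifth: a diminished fifth plus an octave.)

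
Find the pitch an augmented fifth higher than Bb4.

The fifth takes the letter from B up to F.
Moving 8 semitones up from Bb4 (the size of an augmented fifth) reaches F#5.

F#5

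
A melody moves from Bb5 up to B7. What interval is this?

B to B is the same letter name, plus 2 octaves: a fifteenth.
Bb5 to B7 spans 25 semitones — one semitone wider than the perfect fifteenth (24) — giving an augmented fifteenth.
(Equivalently, a compound augmented octave: an augmented octave plus an octave.)

augmented fifteenth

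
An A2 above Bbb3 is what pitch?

The second takes the letter from B up to C.
Moving 3 semitones up from Bbb3 (the size of an augmented second) reaches C4.

C4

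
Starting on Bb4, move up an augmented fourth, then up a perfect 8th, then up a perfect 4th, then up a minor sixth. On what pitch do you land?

F7

Bb4 up an augmented fourth → E5 (6 semitones).
A perfect octave up from E5 is E6.
A perfect fourth up from E6 is A6.
Up a minor sixth from A6: F7 (8 semitones up).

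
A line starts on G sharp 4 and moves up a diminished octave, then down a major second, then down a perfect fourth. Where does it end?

Up a diminished octave from G#4: G5 (11 semitones up).
Down a major second from G5: F5 (2 semitones down).
F5 down a perfect fourth → C5 (5 semitones).

C 5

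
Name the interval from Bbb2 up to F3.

A5

B to F spans five letter names (B-C-D-E-F), so the interval is some kind of fifth.
The perfect fifth is 7 semitones; here we have 8, one semitone wider: augmented.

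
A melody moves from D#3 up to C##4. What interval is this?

D to C spans seven letter names (D-E-F-G-A-B-C), so the interval is some kind of seventh.
D#3 to C##4 is 11 semitones, matching the major seventh exactly, so the quality is major.

major seventh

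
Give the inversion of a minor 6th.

major third

The rule of nine gives the new number: 9 − 6 = 3, so a sixth becomes a third.
The quality also flips — minor becomes major — giving a major third.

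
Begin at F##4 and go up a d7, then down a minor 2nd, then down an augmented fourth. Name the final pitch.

Up a diminished seventh from F##4: E5 (9 semitones up).
A minor second down from E5 is D#5.
D#5 down an augmented fourth → A4 (6 semitones).

A4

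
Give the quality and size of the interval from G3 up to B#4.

augmented tenth

G to B spans three letter names (G-A-B), plus an octave — that makes it a tenth of some quality.
A major tenth would be 16 semitones; G3 to B#4 is 17, one semitone wider, so the interval is augmented.
(Equivalently, a compound augmented third: an augmented third plus an octave.)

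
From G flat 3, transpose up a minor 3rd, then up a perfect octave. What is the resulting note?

Gb3 up a minor third → Bbb3 (3 semitones).
Bbb3 up a perfect octave → Bbb4 (12 semitones).

B double-flat 4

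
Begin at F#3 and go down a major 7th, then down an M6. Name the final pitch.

Bb1

A major seventh down from F#3 is G2.
Down a major sixth from G2: Bb1 (9 semitones down).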